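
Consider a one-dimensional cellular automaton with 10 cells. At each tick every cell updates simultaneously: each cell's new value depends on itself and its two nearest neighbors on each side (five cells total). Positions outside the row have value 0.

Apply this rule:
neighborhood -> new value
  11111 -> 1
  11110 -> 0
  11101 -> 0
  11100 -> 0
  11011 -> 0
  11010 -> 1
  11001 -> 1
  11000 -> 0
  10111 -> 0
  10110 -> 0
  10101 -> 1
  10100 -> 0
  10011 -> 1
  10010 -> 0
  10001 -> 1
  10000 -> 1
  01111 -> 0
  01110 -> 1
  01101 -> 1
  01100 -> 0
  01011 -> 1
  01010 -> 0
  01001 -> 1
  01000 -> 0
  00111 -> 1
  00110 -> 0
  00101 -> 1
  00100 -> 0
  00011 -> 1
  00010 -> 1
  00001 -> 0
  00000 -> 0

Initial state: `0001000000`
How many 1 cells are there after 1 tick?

tick 1: 0010010000
count of 1: 2

2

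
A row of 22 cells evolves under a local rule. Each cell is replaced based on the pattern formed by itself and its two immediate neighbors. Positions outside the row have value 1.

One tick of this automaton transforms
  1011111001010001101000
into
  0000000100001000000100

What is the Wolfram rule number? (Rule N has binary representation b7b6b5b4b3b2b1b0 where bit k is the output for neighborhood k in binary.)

16

position 3: 111 → 0  (bit 7 = 0)
position 0: 110 → 0  (bit 6 = 0)
position 1: 101 → 0  (bit 5 = 0)
position 7: 100 → 1  (bit 4 = 1)
position 2: 011 → 0  (bit 3 = 0)
position 9: 010 → 0  (bit 2 = 0)
position 8: 001 → 0  (bit 1 = 0)
position 13: 000 → 0  (bit 0 = 0)
bits b7..b0 = 00010000 = 16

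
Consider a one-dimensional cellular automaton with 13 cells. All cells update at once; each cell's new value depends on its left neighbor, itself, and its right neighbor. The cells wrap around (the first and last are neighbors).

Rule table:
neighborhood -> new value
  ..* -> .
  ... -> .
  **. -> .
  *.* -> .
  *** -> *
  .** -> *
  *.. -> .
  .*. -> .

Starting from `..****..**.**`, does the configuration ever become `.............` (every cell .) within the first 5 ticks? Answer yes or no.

yes

tick 1: ..***...*..*.
tick 2: ..**.........
tick 3: ..*..........
tick 4: .............
all cells are . at tick 4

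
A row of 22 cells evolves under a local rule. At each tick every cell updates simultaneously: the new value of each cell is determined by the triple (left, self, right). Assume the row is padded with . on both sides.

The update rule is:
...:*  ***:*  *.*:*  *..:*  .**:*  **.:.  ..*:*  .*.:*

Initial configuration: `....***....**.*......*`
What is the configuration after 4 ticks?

tick 1: ******.*****.*********
tick 2: *****.*****.*********.
tick 3: ****.*****.*********.*
tick 4: ***.*****.*********.**

***.*****.*********.**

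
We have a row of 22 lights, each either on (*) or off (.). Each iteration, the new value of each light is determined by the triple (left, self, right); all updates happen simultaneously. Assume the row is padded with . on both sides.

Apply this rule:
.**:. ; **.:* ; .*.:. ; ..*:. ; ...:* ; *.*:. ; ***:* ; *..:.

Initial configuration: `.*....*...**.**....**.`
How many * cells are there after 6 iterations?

12

...**...*..*..*.**..*.
**..*.*..........*....
.*......********...***
...****..*******.*..**
**..***...******.....*
.*...**.*..*****.***..
count of *: 12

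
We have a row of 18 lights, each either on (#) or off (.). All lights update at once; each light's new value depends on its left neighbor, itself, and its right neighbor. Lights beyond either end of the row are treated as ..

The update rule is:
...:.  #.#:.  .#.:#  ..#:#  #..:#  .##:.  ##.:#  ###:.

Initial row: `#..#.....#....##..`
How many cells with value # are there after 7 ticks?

11

#####...###..#.##.
....##.#..####..##
...#.#.###...###.#
..##.#...##.#..#.#
.#.#.##.#.#.####.#
##.#..#.#.#....#.#
.#.####.#.##..##.#
count of #: 11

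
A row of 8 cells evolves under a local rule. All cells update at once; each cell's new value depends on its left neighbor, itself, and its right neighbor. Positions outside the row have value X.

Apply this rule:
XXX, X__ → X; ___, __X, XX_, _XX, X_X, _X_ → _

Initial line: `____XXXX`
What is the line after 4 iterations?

X__X____

X____XXX
_X____XX
__X____X
X__X____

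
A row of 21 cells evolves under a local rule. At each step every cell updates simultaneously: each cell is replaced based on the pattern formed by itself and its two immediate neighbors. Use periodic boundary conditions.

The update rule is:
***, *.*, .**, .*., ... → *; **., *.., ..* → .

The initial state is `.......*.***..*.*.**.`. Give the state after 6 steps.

******.****...*****..
*****.****..*.****...
****.****...*****..*.
***.****..*.****...**
**.****...*****..*.**
*.****..*.****...****

*.****..*.****...****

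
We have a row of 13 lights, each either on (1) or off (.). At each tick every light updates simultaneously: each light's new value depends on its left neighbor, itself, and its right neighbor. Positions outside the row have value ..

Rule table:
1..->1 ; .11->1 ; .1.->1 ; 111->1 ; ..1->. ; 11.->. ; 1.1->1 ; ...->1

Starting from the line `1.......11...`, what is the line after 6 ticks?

11.11111.11.1

tick 1: 1111111.1.111
tick 2: 111111.11111.
tick 3: 11111.11111.1
tick 4: 1111.11111.11
tick 5: 111.11111.11.
tick 6: 11.11111.11.1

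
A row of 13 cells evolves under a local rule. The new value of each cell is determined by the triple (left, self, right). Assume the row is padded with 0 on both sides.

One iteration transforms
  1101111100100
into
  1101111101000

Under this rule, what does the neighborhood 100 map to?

At position 8 the neighborhood is 100; the next row has 0 there.

0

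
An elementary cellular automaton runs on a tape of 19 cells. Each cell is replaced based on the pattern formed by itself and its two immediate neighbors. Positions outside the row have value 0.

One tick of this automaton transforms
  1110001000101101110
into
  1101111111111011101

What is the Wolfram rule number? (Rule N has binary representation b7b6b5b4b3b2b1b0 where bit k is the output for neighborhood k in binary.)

position 1: 111 → 1  (bit 7 = 1)
position 2: 110 → 0  (bit 6 = 0)
position 11: 101 → 1  (bit 5 = 1)
position 3: 100 → 1  (bit 4 = 1)
position 0: 011 → 1  (bit 3 = 1)
position 6: 010 → 1  (bit 2 = 1)
position 5: 001 → 1  (bit 1 = 1)
position 4: 000 → 1  (bit 0 = 1)
bits b7..b0 = 10111111 = 191

191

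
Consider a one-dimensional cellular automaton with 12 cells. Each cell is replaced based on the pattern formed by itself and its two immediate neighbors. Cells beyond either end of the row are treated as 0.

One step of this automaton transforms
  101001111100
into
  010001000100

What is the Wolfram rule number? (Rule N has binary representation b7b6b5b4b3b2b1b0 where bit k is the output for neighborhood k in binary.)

104

position 6: 111 → 0  (bit 7 = 0)
position 9: 110 → 1  (bit 6 = 1)
position 1: 101 → 1  (bit 5 = 1)
position 3: 100 → 0  (bit 4 = 0)
position 5: 011 → 1  (bit 3 = 1)
position 0: 010 → 0  (bit 2 = 0)
position 4: 001 → 0  (bit 1 = 0)
position 11: 000 → 0  (bit 0 = 0)
bits b7..b0 = 01101000 = 104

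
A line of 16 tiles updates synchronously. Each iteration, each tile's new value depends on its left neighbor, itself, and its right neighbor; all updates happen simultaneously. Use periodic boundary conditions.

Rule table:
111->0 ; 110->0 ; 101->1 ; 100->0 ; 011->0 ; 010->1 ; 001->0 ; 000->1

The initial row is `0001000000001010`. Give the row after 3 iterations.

1101011111101110
0011100000010001
0000001111010101

0000001111010101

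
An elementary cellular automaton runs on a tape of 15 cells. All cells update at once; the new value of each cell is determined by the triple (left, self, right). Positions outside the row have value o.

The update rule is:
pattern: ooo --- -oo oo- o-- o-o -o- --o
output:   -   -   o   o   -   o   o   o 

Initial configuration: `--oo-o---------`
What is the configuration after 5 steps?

step 1: -ooooo--------o
step 2: oo---o-------oo
step 3: -o--oo------oo-
step 4: oo-ooo-----oooo
step 5: -ooo-o----oo---

-ooo-o----oo---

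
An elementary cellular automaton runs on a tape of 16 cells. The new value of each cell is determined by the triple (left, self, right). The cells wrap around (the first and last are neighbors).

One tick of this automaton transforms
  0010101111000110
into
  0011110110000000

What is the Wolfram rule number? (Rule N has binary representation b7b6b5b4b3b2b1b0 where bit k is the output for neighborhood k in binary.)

164

position 7: 111 → 1  (bit 7 = 1)
position 9: 110 → 0  (bit 6 = 0)
position 3: 101 → 1  (bit 5 = 1)
position 10: 100 → 0  (bit 4 = 0)
position 6: 011 → 0  (bit 3 = 0)
position 2: 010 → 1  (bit 2 = 1)
position 1: 001 → 0  (bit 1 = 0)
position 0: 000 → 0  (bit 0 = 0)
bits b7..b0 = 10100100 = 164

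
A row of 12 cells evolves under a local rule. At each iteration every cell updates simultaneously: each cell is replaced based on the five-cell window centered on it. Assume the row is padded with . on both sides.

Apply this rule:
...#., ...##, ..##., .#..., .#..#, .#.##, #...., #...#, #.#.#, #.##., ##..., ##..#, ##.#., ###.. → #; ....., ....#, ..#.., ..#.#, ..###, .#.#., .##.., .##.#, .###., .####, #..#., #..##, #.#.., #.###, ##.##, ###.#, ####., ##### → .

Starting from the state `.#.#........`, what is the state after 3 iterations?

#...##......
.####.##....
#.....#.##..

#.....#.##..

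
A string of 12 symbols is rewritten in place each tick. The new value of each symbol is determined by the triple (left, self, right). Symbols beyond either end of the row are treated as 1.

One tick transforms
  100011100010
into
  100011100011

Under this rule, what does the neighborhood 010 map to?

At position 10 the neighborhood is 010; the next row has 1 there.

1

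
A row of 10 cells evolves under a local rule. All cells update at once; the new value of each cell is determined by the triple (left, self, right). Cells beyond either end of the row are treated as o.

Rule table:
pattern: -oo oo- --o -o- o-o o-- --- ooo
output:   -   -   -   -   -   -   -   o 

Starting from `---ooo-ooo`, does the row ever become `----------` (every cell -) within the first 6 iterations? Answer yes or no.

yes

----o---oo
---------o
----------
all cells are - at iteration 3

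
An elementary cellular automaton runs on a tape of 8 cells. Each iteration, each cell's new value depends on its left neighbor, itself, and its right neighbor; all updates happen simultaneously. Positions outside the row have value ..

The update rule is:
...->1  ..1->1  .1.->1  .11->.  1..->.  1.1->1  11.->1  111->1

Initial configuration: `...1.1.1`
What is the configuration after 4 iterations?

iteration 1: 11111111
iteration 2: .1111111
iteration 3: 1.111111
iteration 4: 11.11111

11.11111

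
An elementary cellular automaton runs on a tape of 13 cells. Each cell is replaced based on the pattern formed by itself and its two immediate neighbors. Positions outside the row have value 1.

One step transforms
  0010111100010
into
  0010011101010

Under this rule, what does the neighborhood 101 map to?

At position 3 the neighborhood is 101; the next row has 0 there.

0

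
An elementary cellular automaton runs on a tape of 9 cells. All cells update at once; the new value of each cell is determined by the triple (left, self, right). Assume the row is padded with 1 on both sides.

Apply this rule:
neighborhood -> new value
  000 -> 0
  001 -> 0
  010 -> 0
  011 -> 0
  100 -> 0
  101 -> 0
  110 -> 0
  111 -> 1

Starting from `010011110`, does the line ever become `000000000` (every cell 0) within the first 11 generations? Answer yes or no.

yes

000001100
000000000
all cells are 0 at generation 2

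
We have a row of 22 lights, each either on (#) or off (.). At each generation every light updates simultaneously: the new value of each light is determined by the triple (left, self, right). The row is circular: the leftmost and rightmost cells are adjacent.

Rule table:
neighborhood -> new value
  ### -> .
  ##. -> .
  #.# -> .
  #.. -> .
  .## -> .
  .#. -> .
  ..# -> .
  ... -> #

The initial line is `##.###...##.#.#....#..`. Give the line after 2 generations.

######...######....###

.......#........##....
######...######....###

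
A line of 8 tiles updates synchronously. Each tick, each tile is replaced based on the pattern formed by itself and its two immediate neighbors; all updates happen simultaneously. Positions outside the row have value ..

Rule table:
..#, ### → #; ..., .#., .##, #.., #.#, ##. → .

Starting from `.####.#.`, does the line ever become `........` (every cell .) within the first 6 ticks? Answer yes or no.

yes

tick 1: #.##....
tick 2: ........
all cells are . at tick 2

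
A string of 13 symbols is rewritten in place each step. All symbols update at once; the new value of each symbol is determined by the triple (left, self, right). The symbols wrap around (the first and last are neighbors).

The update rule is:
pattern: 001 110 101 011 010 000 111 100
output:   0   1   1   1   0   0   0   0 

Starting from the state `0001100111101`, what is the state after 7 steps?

0001100100110
0001100000110
0001100000110  (fixed point — unchanged through step 7)

0001100000110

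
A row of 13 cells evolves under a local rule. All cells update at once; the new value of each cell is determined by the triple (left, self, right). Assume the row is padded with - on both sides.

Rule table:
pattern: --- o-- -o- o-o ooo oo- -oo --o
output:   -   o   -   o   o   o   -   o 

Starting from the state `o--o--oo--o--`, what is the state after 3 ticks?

-oo-oo-ooo-o-
o-oo-oo-ooo-o
-o-oo-oo-ooo-

-o-oo-oo-ooo-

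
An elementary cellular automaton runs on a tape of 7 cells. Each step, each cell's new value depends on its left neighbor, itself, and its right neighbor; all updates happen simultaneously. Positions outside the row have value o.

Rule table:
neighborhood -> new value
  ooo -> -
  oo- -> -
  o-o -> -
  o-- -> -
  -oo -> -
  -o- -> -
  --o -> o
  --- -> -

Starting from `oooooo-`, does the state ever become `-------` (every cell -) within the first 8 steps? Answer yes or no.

-------
all cells are - at step 1

yes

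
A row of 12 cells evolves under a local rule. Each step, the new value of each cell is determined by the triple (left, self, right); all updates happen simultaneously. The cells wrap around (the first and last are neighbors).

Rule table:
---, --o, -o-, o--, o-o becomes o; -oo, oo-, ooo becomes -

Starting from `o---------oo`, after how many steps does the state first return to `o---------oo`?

2

-ooooooooo--
o---------oo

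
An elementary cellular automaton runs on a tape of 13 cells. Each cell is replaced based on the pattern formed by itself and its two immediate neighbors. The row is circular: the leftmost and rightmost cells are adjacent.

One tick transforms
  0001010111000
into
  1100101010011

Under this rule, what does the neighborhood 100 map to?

0

At position 10 the neighborhood is 100; the next row has 0 there.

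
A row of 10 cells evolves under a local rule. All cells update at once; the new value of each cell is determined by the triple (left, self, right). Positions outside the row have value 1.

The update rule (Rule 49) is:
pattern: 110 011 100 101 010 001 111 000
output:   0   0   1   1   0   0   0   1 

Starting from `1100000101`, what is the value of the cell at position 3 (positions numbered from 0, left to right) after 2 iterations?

0

0011110010
1000001001
position 3 holds 0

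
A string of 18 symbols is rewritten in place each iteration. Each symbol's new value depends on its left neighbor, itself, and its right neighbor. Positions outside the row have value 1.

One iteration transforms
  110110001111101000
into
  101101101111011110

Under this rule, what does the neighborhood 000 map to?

At position 6 the neighborhood is 000; the next row has 1 there.

1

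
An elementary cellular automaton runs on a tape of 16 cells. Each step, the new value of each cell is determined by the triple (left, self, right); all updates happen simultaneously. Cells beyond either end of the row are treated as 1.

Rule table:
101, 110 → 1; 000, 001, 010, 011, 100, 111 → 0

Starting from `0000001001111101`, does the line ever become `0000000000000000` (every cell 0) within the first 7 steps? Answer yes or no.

0000000000000110
0000000000000011
0000000000000000
all cells are 0 at step 3

yes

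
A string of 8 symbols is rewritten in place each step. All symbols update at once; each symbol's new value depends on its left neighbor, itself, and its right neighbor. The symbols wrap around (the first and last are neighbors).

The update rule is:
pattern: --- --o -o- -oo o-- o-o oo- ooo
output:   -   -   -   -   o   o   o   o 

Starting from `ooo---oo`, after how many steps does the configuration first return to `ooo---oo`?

step 1: oooo---o
step 2: ooooo---
step 3: -ooooo--
step 4: --ooooo-
step 5: ---ooooo
step 6: o---oooo
step 7: oo---ooo
step 8: ooo---oo

8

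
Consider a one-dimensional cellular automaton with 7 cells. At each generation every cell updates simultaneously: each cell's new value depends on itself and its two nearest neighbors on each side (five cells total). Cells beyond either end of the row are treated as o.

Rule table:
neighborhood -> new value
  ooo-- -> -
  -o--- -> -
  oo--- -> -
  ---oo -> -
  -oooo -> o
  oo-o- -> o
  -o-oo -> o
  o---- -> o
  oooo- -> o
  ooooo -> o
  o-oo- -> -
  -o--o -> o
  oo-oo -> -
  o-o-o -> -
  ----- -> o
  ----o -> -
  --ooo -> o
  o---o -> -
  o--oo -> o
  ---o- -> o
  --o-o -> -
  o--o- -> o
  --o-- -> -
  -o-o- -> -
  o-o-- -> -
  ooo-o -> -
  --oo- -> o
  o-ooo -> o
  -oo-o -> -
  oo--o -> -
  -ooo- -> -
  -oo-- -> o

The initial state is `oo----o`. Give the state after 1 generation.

o--o--o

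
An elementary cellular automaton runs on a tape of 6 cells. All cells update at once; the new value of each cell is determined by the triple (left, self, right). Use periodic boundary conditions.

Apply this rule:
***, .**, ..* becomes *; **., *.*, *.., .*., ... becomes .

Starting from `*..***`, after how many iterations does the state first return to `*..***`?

iteration 1: ..****
iteration 2: .****.
iteration 3: ****..
iteration 4: ***..*
iteration 5: **..**
iteration 6: *..***

6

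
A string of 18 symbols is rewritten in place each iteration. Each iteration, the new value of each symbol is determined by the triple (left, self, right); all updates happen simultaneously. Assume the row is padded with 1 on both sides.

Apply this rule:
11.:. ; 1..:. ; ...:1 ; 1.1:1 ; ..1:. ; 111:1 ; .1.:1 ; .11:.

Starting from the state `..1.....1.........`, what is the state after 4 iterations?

..1.111.1.1111111.
..11.1.111.11111.1
....111.1.1.111.1.
.11..1.11111.1.111

.11..1.11111.1.111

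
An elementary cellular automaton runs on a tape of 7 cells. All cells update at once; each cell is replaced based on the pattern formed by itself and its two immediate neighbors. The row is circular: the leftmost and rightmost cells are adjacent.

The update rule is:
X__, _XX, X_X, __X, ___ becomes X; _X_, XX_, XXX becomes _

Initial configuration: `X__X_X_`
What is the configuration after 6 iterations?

_XX_X_X
XX_X_X_
X_X_X_X
_X_X_XX
X_X_XX_
_X_XX_X

_X_XX_X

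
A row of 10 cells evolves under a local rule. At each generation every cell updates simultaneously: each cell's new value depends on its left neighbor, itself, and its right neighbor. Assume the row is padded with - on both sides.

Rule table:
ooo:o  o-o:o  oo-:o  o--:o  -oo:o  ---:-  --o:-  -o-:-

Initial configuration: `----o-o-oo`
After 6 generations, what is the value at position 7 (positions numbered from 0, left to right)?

o

-----o-ooo
------oooo
------oooo  (fixed point — unchanged through generation 6)
position 7 holds o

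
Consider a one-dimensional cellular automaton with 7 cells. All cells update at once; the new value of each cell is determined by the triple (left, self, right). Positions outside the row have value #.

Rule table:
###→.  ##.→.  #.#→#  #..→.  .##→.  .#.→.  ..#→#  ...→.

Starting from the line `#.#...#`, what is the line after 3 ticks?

.#...#.
#...#.#
...#.#.

...#.#.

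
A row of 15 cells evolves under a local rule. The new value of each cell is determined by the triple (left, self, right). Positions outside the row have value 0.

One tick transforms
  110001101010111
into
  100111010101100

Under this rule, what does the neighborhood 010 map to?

At position 8 the neighborhood is 010; the next row has 0 there.

0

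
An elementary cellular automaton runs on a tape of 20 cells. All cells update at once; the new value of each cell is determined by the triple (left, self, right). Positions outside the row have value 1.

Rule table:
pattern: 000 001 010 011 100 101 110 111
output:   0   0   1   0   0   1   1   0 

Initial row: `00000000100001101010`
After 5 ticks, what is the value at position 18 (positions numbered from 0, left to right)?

0

00000000100000111111
00000000100000000000
00000000100000000000  (fixed point — unchanged through tick 5)
position 18 holds 0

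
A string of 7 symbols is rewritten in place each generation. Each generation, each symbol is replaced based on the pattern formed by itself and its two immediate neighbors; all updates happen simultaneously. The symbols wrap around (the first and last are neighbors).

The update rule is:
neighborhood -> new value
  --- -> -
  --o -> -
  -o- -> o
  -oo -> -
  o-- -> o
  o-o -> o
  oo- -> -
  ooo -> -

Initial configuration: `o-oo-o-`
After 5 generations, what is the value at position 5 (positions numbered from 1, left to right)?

o

oo--ooo
--o----
--oo---
----o--
----oo-
position 5 holds o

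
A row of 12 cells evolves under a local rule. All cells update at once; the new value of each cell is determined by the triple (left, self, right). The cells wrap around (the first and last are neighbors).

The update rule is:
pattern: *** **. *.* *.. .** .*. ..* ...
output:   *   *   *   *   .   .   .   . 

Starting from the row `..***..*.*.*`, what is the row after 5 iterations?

*..***..*.*.
.*..***..*.*
*.*..***..*.
.*.*..***..*
*.*.*..***..

*.*.*..***..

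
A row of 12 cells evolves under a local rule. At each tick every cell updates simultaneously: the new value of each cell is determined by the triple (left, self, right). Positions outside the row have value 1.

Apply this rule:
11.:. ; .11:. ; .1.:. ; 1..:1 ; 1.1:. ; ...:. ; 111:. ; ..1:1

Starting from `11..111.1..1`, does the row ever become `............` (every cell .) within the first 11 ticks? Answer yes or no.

tick 1: ..11.....11.
tick 2: 11..1...1...
tick 3: ..11.1.1.1.1
tick 4: 11..........
tick 5: ..1........1
tick 6: 11.1......1.
tick 7: ....1....1..
tick 8: 1..1.1..1.11
tick 9: .11...11....
tick 10: ...1.1..1..1
tick 11: 1.1...11.11.
tick 11 is 1.1...11.11., still not uniform .

no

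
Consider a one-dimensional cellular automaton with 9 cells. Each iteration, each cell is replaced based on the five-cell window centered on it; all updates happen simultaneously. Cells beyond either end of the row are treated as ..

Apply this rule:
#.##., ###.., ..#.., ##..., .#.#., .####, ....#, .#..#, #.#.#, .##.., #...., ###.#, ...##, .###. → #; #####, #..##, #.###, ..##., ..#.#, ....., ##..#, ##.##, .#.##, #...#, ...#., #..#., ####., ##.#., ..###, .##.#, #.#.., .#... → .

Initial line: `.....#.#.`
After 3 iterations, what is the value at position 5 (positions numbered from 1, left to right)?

iteration 1: ...#..#..
iteration 2: .#.##.#.#
iteration 3: ...#..##.
position 5 holds .

.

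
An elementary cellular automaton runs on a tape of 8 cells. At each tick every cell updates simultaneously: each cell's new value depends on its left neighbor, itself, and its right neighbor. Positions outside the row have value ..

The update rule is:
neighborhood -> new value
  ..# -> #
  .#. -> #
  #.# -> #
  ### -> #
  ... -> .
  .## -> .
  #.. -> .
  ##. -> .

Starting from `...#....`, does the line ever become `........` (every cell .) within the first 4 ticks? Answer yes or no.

yes

..##....
.#......
##......
........
all cells are . at tick 4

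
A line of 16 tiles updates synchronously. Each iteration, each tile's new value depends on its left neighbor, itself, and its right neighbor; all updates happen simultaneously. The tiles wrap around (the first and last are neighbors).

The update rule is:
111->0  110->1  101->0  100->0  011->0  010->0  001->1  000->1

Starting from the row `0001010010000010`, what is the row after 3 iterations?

iteration 1: 1110000100111100
iteration 2: 0010111001000101
iteration 3: 0100001010011000

0100001010011000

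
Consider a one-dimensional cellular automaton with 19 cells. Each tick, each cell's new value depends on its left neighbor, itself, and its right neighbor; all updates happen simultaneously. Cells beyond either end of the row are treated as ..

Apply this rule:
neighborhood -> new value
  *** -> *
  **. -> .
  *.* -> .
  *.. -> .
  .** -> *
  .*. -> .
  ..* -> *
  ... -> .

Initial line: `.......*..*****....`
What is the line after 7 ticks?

*..*****...........

tick 1: ......*..*****.....
tick 2: .....*..*****......
tick 3: ....*..*****.......
tick 4: ...*..*****........
tick 5: ..*..*****.........
tick 6: .*..*****..........
tick 7: *..*****...........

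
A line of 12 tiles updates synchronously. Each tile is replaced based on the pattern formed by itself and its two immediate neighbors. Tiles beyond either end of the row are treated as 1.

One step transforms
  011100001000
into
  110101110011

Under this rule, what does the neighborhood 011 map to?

At position 1 the neighborhood is 011; the next row has 1 there.

1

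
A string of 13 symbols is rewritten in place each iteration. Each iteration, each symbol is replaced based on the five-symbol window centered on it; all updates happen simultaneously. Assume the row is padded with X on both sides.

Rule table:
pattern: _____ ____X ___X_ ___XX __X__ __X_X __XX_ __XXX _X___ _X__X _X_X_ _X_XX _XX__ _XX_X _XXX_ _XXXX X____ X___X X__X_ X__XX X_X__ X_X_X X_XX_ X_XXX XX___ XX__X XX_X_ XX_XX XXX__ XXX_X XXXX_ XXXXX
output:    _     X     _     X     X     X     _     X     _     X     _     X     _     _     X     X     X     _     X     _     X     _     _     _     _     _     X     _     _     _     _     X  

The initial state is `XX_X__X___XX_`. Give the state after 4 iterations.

__XXXXX__X___
__XXX___XX__X
__XX___X____X
_______X_XXXX

_______X_XXXX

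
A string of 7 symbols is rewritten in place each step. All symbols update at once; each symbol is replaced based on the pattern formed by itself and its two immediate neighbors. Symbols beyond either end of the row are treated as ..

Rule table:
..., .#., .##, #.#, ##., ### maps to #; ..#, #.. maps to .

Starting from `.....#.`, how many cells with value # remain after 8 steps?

step 1: ####.#.
step 2: ######.
step 3: ######.  (fixed point — unchanged through step 8)
count of #: 6

6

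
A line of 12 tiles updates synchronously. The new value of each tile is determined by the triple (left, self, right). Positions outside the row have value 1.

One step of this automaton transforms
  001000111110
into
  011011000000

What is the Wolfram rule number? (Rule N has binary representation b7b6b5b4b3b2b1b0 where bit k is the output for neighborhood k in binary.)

position 7: 111 → 0  (bit 7 = 0)
position 10: 110 → 0  (bit 6 = 0)
position 11: 101 → 0  (bit 5 = 0)
position 0: 100 → 0  (bit 4 = 0)
position 6: 011 → 0  (bit 3 = 0)
position 2: 010 → 1  (bit 2 = 1)
position 1: 001 → 1  (bit 1 = 1)
position 4: 000 → 1  (bit 0 = 1)
bits b7..b0 = 00000111 = 7

7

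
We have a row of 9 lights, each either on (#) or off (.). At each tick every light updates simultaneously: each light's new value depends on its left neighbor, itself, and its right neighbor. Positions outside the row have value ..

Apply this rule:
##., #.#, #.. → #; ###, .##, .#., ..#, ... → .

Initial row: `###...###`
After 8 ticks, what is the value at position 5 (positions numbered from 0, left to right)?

.

..##....#
...##....
....##...
.....##..
......##.
.......##
........#
.........
position 5 holds .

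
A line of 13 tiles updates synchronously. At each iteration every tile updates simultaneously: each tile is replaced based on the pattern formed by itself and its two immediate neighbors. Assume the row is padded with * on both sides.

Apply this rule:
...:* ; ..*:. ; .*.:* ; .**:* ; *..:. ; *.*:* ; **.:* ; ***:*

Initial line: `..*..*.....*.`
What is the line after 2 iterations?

..*..*.***.**
..*..********

..*..********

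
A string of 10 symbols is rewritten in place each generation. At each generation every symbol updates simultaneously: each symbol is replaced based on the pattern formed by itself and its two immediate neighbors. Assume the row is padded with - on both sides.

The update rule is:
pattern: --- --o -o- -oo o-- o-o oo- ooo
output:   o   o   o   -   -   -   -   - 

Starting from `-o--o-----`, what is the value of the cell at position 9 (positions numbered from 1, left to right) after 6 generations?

-

oo-oo-oooo
----------
oooooooooo
----------  (repeats generation 2; period 2)
generation 6: ----------
position 9 holds -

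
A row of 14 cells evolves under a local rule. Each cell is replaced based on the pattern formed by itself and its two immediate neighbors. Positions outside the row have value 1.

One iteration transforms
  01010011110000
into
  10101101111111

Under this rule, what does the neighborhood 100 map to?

1

At position 4 the neighborhood is 100; the next row has 1 there.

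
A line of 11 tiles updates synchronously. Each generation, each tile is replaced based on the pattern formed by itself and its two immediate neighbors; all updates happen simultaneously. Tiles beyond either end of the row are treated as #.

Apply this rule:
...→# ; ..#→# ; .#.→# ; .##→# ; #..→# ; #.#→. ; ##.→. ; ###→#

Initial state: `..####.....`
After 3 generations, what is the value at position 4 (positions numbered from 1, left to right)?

generation 1: #####.#####
generation 2: ####..#####
generation 3: ###.#######
position 4 holds .

.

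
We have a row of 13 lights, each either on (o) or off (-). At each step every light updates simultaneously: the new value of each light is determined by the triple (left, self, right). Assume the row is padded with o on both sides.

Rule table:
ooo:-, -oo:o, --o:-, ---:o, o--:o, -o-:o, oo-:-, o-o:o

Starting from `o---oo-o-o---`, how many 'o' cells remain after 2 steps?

step 1: -oo-o-oooooo-
step 2: oo-oooo-----o
count of o: 7

7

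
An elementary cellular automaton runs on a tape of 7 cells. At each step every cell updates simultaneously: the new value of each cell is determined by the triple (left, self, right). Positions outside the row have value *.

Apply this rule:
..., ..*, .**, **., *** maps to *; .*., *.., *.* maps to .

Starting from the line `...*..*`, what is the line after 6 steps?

.**..**
.**.***
.**.***  (fixed point — unchanged through step 6)

.**.***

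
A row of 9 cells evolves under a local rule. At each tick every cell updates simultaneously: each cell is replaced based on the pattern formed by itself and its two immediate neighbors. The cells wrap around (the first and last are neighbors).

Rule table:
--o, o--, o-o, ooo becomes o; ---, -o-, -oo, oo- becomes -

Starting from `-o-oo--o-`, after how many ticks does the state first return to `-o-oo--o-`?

o-o--oo-o
-o-oo--o-

2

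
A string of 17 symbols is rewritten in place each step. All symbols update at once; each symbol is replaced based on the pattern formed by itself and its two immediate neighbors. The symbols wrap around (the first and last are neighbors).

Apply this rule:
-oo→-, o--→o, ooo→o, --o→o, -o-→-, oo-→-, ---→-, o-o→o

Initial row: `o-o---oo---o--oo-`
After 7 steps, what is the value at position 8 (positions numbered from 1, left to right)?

-

step 1: -o-o-o--o-o-oo--o
step 2: o-o-o-oo-o-o--oo-
step 3: -o-o-o--o-o-oo--o  (repeats step 1; period 2)
step 7: -o-o-o--o-o-oo--o
position 8 holds -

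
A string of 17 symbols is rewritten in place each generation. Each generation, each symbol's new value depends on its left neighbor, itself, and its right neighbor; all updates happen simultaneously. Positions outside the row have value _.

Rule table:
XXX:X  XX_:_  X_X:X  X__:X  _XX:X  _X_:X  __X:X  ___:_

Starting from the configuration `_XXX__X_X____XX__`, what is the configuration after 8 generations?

XXX_XXX_XXX_XX_XX

XXX_XXXXXX__XX_X_
XX_XXXXXX_XXX_XXX
X_XXXXXX_XXX_XXX_
XXXXXXX_XXX_XXX_X
XXXXXX_XXX_XXX_XX
XXXXX_XXX_XXX_XX_
XXXX_XXX_XXX_XX_X
XXX_XXX_XXX_XX_XX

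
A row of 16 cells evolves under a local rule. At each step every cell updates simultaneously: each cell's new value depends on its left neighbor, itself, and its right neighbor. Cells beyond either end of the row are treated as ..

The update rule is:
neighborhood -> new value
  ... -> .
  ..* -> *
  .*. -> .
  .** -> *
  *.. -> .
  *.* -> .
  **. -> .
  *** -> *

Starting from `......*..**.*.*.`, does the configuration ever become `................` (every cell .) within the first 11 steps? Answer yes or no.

yes

.....*..**......
....*..**.......
...*..**........
..*..**.........
.*..**..........
*..**...........
..**............
.**.............
**..............
*...............
................
all cells are . at step 11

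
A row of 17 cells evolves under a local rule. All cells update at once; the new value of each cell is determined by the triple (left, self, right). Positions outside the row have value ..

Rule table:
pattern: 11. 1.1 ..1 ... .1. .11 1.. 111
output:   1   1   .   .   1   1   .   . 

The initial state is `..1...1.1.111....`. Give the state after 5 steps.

step 1: ..1...11111.1....
step 2: ..1...1...111....
step 3: ..1...1...1.1....
step 4: ..1...1...111....  (repeats step 2; period 2)
step 5: ..1...1...1.1....

..1...1...1.1....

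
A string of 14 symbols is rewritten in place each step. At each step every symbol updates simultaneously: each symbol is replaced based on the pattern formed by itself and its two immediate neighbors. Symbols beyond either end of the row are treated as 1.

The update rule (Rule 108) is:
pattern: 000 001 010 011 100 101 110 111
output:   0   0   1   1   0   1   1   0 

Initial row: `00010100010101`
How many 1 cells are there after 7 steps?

00011100011111
00010100010000
00011100010000
00010100010000  (repeats step 2; period 2)
step 7: 00011100010000
count of 1: 4

4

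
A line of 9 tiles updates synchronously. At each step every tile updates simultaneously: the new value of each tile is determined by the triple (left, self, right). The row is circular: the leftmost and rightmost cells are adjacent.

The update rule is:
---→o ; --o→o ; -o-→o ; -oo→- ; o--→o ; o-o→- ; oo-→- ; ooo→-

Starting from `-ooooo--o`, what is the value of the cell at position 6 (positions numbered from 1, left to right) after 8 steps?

step 1: ------ooo
step 2: oooooo---
step 3: ------ooo  (repeats step 1; period 2)
step 8: oooooo---
position 6 holds o

o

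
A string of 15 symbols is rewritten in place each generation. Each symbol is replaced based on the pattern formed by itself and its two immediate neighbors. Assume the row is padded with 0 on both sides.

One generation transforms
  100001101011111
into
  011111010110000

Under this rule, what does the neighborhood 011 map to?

1

At position 5 the neighborhood is 011; the next row has 1 there.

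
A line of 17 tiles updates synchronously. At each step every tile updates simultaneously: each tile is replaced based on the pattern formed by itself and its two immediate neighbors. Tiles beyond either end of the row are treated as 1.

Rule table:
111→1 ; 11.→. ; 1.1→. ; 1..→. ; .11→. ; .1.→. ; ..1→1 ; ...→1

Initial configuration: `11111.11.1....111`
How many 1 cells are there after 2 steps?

11

step 1: 1111.......111.11
step 2: 111..111111.1...1
count of 1: 11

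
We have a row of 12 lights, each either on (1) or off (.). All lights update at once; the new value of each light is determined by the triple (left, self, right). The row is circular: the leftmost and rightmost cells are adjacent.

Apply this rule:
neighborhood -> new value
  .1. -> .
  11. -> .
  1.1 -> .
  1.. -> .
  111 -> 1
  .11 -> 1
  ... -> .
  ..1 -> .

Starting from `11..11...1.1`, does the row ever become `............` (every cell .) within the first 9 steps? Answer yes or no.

yes

1...1......1
...........1
............
all cells are . at step 3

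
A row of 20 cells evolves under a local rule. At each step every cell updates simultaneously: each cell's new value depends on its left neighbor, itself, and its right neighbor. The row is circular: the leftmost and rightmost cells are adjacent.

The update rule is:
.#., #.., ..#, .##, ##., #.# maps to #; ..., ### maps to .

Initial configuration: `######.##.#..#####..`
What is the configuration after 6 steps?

....##..###..##.....

#....#########...###
##..##.......##.##..
#######.....########
......##...##.......
.....####.####......
....##..###..##.....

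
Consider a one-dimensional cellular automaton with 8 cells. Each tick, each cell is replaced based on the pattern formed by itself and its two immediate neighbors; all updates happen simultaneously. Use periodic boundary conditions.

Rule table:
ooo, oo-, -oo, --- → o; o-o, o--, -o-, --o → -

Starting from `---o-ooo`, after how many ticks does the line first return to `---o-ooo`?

-o---ooo
---o-ooo

2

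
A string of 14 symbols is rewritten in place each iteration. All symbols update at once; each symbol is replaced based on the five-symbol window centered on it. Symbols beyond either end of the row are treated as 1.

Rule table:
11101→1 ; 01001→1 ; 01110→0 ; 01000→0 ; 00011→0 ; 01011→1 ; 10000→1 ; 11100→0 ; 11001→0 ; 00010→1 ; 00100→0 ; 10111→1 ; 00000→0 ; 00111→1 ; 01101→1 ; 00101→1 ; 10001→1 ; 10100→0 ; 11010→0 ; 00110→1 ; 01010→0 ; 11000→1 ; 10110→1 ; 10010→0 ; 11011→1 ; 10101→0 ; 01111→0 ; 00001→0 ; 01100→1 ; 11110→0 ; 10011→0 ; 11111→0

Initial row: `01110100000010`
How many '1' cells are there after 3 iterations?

iteration 1: 11010001000111
iteration 2: 01000110010100
iteration 3: 00010110010010
count of 1: 5

5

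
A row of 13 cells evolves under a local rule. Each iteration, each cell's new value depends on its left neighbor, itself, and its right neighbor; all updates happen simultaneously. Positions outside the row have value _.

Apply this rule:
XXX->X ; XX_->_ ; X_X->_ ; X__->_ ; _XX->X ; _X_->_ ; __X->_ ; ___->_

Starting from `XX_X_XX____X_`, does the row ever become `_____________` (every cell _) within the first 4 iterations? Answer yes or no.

yes

X____X_______
_____________
all cells are _ at iteration 2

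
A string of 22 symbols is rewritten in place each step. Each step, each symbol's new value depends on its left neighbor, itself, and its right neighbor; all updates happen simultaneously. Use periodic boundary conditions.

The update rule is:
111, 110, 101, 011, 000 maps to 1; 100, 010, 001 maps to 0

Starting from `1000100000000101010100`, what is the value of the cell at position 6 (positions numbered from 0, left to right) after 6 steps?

1

0010001111110010101000
1000101111110001010011
1010011111110100100011
1100011111111000001011
1101011111111011100111
1110111111111111100111
position 6 holds 1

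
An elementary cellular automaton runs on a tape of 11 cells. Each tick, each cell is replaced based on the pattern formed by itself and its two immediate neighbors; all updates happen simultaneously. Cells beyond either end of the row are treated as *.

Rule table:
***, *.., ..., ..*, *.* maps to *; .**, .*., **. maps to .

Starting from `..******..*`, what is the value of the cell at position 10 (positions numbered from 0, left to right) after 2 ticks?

*

**.****.**.
*.*.**.*..*
position 10 holds *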